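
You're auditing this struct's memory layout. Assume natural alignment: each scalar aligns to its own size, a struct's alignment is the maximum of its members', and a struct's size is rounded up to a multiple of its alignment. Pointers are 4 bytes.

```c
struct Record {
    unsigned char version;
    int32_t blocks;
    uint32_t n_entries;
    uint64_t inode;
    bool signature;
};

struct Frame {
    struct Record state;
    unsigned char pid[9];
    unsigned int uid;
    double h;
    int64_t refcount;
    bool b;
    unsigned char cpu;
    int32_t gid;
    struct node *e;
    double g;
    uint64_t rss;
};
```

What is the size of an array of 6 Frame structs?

576

Record: version at 0 (size 1, align 1) → ends 1; pad 3 to align 4 for blocks; blocks at 4 (size 4, align 4) → ends 8; n_entries at 8 (size 4, align 4) → ends 12; pad 4 to align 8 for inode; inode at 16 (size 8, align 8) → ends 24; signature at 24 (size 1, align 1) → ends 25; tail pad 7 to reach multiple of 8; total 32 bytes, alignment 8
state at 0 (size 32, align 8) → ends 32
pid at 32 (size 9, align 1) → ends 41
pad 3 to align 4 for uid
uid at 44 (size 4, align 4) → ends 48
h at 48 (size 8, align 8) → ends 56
refcount at 56 (size 8, align 8) → ends 64
b at 64 (size 1, align 1) → ends 65
cpu at 65 (size 1, align 1) → ends 66
pad 2 to align 4 for gid
gid at 68 (size 4, align 4) → ends 72
e at 72 (size 4, align 4) → ends 76
pad 4 to align 8 for g
g at 80 (size 8, align 8) → ends 88
rss at 88 (size 8, align 8) → ends 96
total 96 bytes, alignment 8
array of 6: 6 × 96 = 576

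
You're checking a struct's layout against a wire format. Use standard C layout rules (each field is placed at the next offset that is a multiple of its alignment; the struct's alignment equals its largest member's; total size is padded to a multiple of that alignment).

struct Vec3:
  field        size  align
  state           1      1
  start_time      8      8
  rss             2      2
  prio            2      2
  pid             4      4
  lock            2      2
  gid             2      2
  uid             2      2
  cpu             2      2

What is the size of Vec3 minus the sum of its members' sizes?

7

@0: state [1B, align 1] → 1
+7 pad (align 8)
@8: start_time [8B, align 8] → 16
@16: rss [2B, align 2] → 18
@18: prio [2B, align 2] → 20
@20: pid [4B, align 4] → 24
@24: lock [2B, align 2] → 26
@26: gid [2B, align 2] → 28
@28: uid [2B, align 2] → 30
@30: cpu [2B, align 2] → 32
size 32, align 8
data bytes 25, size 32 → padding 7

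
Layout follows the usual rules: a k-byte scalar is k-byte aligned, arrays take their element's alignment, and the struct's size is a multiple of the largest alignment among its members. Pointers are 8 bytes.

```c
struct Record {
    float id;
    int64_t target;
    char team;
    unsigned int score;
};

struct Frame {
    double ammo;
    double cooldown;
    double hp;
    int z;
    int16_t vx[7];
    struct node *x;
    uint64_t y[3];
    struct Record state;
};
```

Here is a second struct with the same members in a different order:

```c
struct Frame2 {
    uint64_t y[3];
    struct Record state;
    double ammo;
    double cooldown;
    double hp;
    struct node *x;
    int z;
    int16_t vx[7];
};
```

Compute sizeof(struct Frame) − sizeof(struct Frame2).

Record: id at 0 (size 4, align 4) → ends 4; pad 4 to align 8 for target; target at 8 (size 8, align 8) → ends 16; team at 16 (size 1, align 1) → ends 17; pad 3 to align 4 for score; score at 20 (size 4, align 4) → ends 24; total 24 bytes, alignment 8
ammo at 0 (size 8, align 8) → ends 8
cooldown at 8 (size 8, align 8) → ends 16
hp at 16 (size 8, align 8) → ends 24
z at 24 (size 4, align 4) → ends 28
vx at 28 (size 14, align 2) → ends 42
pad 6 to align 8 for x
x at 48 (size 8, align 8) → ends 56
y at 56 (size 24, align 8) → ends 80
state at 80 (size 24, align 8) → ends 104
total 104 bytes, alignment 8
— Frame2 —
y at 0 (size 24, align 8) → ends 24
state at 24 (size 24, align 8) → ends 48
ammo at 48 (size 8, align 8) → ends 56
cooldown at 56 (size 8, align 8) → ends 64
hp at 64 (size 8, align 8) → ends 72
x at 72 (size 8, align 8) → ends 80
z at 80 (size 4, align 4) → ends 84
vx at 84 (size 14, align 2) → ends 98
tail pad 6 to reach multiple of 8
total 104 bytes, alignment 8
104 − 104 = 0

0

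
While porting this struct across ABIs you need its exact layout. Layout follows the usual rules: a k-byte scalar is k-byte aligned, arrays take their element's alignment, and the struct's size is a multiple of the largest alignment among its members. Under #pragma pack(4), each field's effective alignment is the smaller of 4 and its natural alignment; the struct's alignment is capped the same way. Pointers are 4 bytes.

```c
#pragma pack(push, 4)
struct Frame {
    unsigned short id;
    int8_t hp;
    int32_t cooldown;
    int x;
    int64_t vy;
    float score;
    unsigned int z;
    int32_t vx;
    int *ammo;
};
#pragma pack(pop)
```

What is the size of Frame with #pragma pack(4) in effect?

id at 0 (size 2, align 2) → ends 2
hp at 2 (size 1, align 1) → ends 3
pad 1 to align 4 for cooldown
cooldown at 4 (size 4, align 4) → ends 8
x at 8 (size 4, align 4) → ends 12
vy at 12 (size 8, align 4) → ends 20
score at 20 (size 4, align 4) → ends 24
z at 24 (size 4, align 4) → ends 28
vx at 28 (size 4, align 4) → ends 32
ammo at 32 (size 4, align 4) → ends 36
total 36 bytes, alignment 4

36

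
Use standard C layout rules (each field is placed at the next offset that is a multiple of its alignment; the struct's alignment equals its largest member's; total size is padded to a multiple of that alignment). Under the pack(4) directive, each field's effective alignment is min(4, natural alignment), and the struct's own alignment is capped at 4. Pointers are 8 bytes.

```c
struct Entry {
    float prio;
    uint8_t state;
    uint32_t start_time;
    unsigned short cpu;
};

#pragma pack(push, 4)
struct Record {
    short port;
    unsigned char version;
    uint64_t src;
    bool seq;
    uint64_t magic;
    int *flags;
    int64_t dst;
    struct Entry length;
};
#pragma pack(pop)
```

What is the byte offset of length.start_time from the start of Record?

48

Entry: 0..4  prio  (4B, 4-aligned); 4..5  state  (1B, 1-aligned); 5..8  -- padding (3B); 8..12  start_time  (4B, 4-aligned); 12..14  cpu  (2B, 2-aligned); 14..16  -- tail padding (2B); sizeof = 16, alignof = 4
0..2  port  (2B, 2-aligned)
2..3  version  (1B, 1-aligned)
3..4  -- padding (1B)
4..12  src  (8B, 4-aligned)
12..13  seq  (1B, 1-aligned)
13..16  -- padding (3B)
16..24  magic  (8B, 4-aligned)
24..32  flags  (8B, 4-aligned)
32..40  dst  (8B, 4-aligned)
40..56  length  (16B, 4-aligned)
within Entry: start_time at 8
40 + 8 = 48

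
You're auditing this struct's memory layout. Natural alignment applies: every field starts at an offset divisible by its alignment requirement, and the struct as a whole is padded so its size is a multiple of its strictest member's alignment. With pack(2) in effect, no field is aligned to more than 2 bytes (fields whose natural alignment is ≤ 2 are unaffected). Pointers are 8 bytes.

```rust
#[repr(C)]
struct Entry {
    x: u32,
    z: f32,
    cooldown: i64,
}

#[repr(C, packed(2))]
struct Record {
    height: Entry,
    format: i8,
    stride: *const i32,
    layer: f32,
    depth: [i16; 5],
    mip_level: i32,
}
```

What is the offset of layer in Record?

Entry: @0: x [4B, align 4] → 4; @4: z [4B, align 4] → 8; @8: cooldown [8B, align 8] → 16; size 16, align 8
@0: height [16B, align 2] → 16
@16: format [1B, align 1] → 17
+1 pad (align 2)
@18: stride [8B, align 2] → 26
@26: layer [4B, align 2] → 30

26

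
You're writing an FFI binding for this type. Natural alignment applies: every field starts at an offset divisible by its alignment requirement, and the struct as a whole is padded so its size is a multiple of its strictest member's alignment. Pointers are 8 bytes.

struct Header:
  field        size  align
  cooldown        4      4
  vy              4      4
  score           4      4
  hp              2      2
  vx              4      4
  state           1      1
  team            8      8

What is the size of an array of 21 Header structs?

0..4  cooldown  (4B, 4-aligned)
4..8  vy  (4B, 4-aligned)
8..12  score  (4B, 4-aligned)
12..14  hp  (2B, 2-aligned)
14..16  -- padding (2B)
16..20  vx  (4B, 4-aligned)
20..21  state  (1B, 1-aligned)
21..24  -- padding (3B)
24..32  team  (8B, 8-aligned)
sizeof = 32, alignof = 8
array of 21: 21 × 32 = 672

672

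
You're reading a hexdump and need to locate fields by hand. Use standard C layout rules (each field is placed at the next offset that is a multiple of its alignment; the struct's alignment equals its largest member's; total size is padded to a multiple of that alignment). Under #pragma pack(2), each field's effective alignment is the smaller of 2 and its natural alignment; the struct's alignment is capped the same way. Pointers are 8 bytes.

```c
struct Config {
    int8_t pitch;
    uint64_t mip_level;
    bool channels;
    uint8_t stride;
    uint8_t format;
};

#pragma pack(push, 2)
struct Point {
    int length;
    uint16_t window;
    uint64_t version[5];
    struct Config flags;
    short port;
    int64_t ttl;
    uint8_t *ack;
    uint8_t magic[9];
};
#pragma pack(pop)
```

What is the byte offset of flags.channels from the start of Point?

Config: pitch at 0 (size 1, align 1) → ends 1; pad 7 to align 8 for mip_level; mip_level at 8 (size 8, align 8) → ends 16; channels at 16 (size 1, align 1) → ends 17; stride at 17 (size 1, align 1) → ends 18; format at 18 (size 1, align 1) → ends 19; tail pad 5 to reach multiple of 8; total 24 bytes, alignment 8
length at 0 (size 4, align 2) → ends 4
window at 4 (size 2, align 2) → ends 6
version at 6 (size 40, align 2) → ends 46
flags at 46 (size 24, align 2) → ends 70
within Config: channels at 16
46 + 16 = 62

62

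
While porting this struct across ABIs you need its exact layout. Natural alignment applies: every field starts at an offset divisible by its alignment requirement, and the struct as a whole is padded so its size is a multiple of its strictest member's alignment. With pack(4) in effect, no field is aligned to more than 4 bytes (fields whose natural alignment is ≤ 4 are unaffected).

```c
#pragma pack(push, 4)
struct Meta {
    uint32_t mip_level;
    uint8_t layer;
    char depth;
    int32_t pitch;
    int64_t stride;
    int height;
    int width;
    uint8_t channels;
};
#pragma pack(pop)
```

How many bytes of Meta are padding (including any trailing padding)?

0..4  mip_level  (4B, 4-aligned)
4..5  layer  (1B, 1-aligned)
5..6  depth  (1B, 1-aligned)
6..8  -- padding (2B)
8..12  pitch  (4B, 4-aligned)
12..20  stride  (8B, 4-aligned)
20..24  height  (4B, 4-aligned)
24..28  width  (4B, 4-aligned)
28..29  channels  (1B, 1-aligned)
29..32  -- tail padding (3B)
sizeof = 32, alignof = 4
data bytes 27, size 32 → padding 5

5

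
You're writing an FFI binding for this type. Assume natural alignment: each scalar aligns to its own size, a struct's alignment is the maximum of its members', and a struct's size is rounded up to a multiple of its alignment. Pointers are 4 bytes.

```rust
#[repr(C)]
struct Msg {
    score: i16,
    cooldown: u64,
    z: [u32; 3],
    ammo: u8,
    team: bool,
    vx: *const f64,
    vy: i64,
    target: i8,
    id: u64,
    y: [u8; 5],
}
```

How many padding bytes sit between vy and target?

0

0..2  score  (2B, 2-aligned)
2..8  -- padding (6B)
8..16  cooldown  (8B, 8-aligned)
16..28  z  (12B, 4-aligned)
28..29  ammo  (1B, 1-aligned)
29..30  team  (1B, 1-aligned)
30..32  -- padding (2B)
32..36  vx  (4B, 4-aligned)
36..40  -- padding (4B)
40..48  vy  (8B, 8-aligned)
48..49  target  (1B, 1-aligned)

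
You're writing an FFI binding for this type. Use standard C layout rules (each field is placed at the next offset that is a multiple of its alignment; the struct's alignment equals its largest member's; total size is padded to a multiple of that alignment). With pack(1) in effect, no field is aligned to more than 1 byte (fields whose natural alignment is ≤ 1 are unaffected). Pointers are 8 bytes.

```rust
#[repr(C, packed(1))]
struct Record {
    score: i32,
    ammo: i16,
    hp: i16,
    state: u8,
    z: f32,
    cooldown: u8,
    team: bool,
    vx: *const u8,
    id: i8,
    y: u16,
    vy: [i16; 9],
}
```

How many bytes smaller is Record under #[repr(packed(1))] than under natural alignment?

12

natural layout:
  0..4  score  (4B, 4-aligned)
  4..6  ammo  (2B, 2-aligned)
  6..8  hp  (2B, 2-aligned)
  8..9  state  (1B, 1-aligned)
  9..12  -- padding (3B)
  12..16  z  (4B, 4-aligned)
  16..17  cooldown  (1B, 1-aligned)
  17..18  team  (1B, 1-aligned)
  18..24  -- padding (6B)
  24..32  vx  (8B, 8-aligned)
  32..33  id  (1B, 1-aligned)
  33..34  -- padding (1B)
  34..36  y  (2B, 2-aligned)
  36..54  vy  (18B, 2-aligned)
  54..56  -- tail padding (2B)
  sizeof = 56, alignof = 8
packed(1) layout:
  0..4  score  (4B, 1-aligned)
  4..6  ammo  (2B, 1-aligned)
  6..8  hp  (2B, 1-aligned)
  8..9  state  (1B, 1-aligned)
  9..13  z  (4B, 1-aligned)
  13..14  cooldown  (1B, 1-aligned)
  14..15  team  (1B, 1-aligned)
  15..23  vx  (8B, 1-aligned)
  23..24  id  (1B, 1-aligned)
  24..26  y  (2B, 1-aligned)
  26..44  vy  (18B, 1-aligned)
  sizeof = 44, alignof = 1
56 − 44 = 12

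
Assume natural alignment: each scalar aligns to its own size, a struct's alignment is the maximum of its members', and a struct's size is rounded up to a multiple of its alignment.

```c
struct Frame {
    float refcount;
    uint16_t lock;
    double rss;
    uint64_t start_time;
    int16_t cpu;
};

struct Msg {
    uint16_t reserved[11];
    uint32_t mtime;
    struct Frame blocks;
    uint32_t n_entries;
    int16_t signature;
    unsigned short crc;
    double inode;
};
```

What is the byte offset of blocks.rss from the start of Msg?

40

Frame: @0: refcount [4B, align 4] → 4; @4: lock [2B, align 2] → 6; +2 pad (align 8); @8: rss [8B, align 8] → 16; @16: start_time [8B, align 8] → 24; @24: cpu [2B, align 2] → 26; +6 tail pad (align 8); size 32, align 8
@0: reserved [22B, align 2] → 22
+2 pad (align 4)
@24: mtime [4B, align 4] → 28
+4 pad (align 8)
@32: blocks [32B, align 8] → 64
within Frame: rss at 8
32 + 8 = 40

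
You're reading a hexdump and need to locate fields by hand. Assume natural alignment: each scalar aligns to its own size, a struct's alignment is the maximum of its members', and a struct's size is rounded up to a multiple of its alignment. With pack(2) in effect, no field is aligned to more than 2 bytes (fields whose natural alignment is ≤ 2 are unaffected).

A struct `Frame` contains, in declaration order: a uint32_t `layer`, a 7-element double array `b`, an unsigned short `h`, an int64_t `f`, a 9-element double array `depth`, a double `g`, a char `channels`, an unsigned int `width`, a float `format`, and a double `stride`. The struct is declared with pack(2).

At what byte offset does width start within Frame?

0..4  layer  (4B, 2-aligned)
4..60  b  (56B, 2-aligned)
60..62  h  (2B, 2-aligned)
62..70  f  (8B, 2-aligned)
70..142  depth  (72B, 2-aligned)
142..150  g  (8B, 2-aligned)
150..151  channels  (1B, 1-aligned)
151..152  -- padding (1B)
152..156  width  (4B, 2-aligned)

152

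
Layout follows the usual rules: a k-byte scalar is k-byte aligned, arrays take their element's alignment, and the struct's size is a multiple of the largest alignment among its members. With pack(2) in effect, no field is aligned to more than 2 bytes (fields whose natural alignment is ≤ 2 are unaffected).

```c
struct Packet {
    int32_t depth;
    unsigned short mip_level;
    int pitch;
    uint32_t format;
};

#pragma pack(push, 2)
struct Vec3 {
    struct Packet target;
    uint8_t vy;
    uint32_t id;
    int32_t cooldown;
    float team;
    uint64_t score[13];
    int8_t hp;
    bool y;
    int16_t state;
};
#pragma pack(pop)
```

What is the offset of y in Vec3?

Packet: 0..4  depth  (4B, 4-aligned); 4..6  mip_level  (2B, 2-aligned); 6..8  -- padding (2B); 8..12  pitch  (4B, 4-aligned); 12..16  format  (4B, 4-aligned); sizeof = 16, alignof = 4
0..16  target  (16B, 2-aligned)
16..17  vy  (1B, 1-aligned)
17..18  -- padding (1B)
18..22  id  (4B, 2-aligned)
22..26  cooldown  (4B, 2-aligned)
26..30  team  (4B, 2-aligned)
30..134  score  (104B, 2-aligned)
134..135  hp  (1B, 1-aligned)
135..136  y  (1B, 1-aligned)

135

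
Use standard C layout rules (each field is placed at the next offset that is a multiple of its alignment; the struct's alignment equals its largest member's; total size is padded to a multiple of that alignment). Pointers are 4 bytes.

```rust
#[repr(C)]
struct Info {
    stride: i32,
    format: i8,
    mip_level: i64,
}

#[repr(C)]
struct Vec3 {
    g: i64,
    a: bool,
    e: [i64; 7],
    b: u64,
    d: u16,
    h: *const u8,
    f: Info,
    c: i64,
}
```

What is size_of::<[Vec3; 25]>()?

Info: @0: stride [4B, align 4] → 4; @4: format [1B, align 1] → 5; +3 pad (align 8); @8: mip_level [8B, align 8] → 16; size 16, align 8
@0: g [8B, align 8] → 8
@8: a [1B, align 1] → 9
+7 pad (align 8)
@16: e [56B, align 8] → 72
@72: b [8B, align 8] → 80
@80: d [2B, align 2] → 82
+2 pad (align 4)
@84: h [4B, align 4] → 88
@88: f [16B, align 8] → 104
@104: c [8B, align 8] → 112
size 112, align 8
array of 25: 25 × 112 = 2800

2800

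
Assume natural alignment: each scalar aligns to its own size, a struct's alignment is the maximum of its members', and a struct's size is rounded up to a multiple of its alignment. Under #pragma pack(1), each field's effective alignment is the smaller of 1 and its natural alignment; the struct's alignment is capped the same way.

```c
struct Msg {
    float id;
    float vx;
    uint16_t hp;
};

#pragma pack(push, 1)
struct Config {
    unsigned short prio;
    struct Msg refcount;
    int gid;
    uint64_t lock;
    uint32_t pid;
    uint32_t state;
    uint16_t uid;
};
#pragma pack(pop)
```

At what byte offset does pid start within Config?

26

Msg: @0: id [4B, align 4] → 4; @4: vx [4B, align 4] → 8; @8: hp [2B, align 2] → 10; +2 tail pad (align 4); size 12, align 4
@0: prio [2B, align 1] → 2
@2: refcount [12B, align 1] → 14
@14: gid [4B, align 1] → 18
@18: lock [8B, align 1] → 26
@26: pid [4B, align 1] → 30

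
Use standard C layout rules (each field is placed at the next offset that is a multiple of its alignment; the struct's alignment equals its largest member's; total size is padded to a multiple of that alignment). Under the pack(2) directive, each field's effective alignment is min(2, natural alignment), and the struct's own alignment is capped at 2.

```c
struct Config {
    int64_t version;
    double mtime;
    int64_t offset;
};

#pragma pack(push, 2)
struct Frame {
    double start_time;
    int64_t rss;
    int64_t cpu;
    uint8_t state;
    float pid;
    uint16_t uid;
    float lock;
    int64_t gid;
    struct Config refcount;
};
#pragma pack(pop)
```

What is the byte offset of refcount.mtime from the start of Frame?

52

Config: @0: version [8B, align 8] → 8; @8: mtime [8B, align 8] → 16; @16: offset [8B, align 8] → 24; size 24, align 8
@0: start_time [8B, align 2] → 8
@8: rss [8B, align 2] → 16
@16: cpu [8B, align 2] → 24
@24: state [1B, align 1] → 25
+1 pad (align 2)
@26: pid [4B, align 2] → 30
@30: uid [2B, align 2] → 32
@32: lock [4B, align 2] → 36
@36: gid [8B, align 2] → 44
@44: refcount [24B, align 2] → 68
within Config: mtime at 8
44 + 8 = 52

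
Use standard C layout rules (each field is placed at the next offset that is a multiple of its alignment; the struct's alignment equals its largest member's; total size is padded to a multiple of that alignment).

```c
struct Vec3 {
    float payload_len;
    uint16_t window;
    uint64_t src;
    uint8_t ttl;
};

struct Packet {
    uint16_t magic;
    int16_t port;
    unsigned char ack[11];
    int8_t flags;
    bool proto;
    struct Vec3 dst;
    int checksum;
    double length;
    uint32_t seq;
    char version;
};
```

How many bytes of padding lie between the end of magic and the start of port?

Vec3: @0: payload_len [4B, align 4] → 4; @4: window [2B, align 2] → 6; +2 pad (align 8); @8: src [8B, align 8] → 16; @16: ttl [1B, align 1] → 17; +7 tail pad (align 8); size 24, align 8
@0: magic [2B, align 2] → 2
@2: port [2B, align 2] → 4

0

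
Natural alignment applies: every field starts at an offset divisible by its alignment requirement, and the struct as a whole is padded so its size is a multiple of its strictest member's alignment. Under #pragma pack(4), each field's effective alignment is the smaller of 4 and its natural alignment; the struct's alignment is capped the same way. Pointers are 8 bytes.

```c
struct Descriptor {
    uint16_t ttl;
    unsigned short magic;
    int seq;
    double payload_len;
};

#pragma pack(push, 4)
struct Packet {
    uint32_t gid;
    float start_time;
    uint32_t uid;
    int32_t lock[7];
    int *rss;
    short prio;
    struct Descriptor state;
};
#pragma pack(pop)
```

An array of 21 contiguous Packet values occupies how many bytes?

1428

Descriptor: 0..2  ttl  (2B, 2-aligned); 2..4  magic  (2B, 2-aligned); 4..8  seq  (4B, 4-aligned); 8..16  payload_len  (8B, 8-aligned); sizeof = 16, alignof = 8
0..4  gid  (4B, 4-aligned)
4..8  start_time  (4B, 4-aligned)
8..12  uid  (4B, 4-aligned)
12..40  lock  (28B, 4-aligned)
40..48  rss  (8B, 4-aligned)
48..50  prio  (2B, 2-aligned)
50..52  -- padding (2B)
52..68  state  (16B, 4-aligned)
sizeof = 68, alignof = 4
array of 21: 21 × 68 = 1428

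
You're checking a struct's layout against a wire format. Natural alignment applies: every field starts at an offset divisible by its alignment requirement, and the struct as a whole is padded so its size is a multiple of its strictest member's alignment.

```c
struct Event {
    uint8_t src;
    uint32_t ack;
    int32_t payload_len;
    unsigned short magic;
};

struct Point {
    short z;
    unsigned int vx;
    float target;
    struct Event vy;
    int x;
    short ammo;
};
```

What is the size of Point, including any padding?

Event: @0: src [1B, align 1] → 1; +3 pad (align 4); @4: ack [4B, align 4] → 8; @8: payload_len [4B, align 4] → 12; @12: magic [2B, align 2] → 14; +2 tail pad (align 4); size 16, align 4
@0: z [2B, align 2] → 2
+2 pad (align 4)
@4: vx [4B, align 4] → 8
@8: target [4B, align 4] → 12
@12: vy [16B, align 4] → 28
@28: x [4B, align 4] → 32
@32: ammo [2B, align 2] → 34
+2 tail pad (align 4)
size 36, align 4

36 bytes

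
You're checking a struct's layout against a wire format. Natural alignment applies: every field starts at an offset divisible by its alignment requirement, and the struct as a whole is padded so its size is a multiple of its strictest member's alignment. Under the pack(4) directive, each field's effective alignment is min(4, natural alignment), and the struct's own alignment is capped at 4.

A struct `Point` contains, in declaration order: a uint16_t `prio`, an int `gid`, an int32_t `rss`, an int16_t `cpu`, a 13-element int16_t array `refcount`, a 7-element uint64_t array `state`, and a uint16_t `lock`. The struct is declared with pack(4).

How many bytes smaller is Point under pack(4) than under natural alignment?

natural layout:
  @0: prio [2B, align 2] → 2
  +2 pad (align 4)
  @4: gid [4B, align 4] → 8
  @8: rss [4B, align 4] → 12
  @12: cpu [2B, align 2] → 14
  @14: refcount [26B, align 2] → 40
  @40: state [56B, align 8] → 96
  @96: lock [2B, align 2] → 98
  +6 tail pad (align 8)
  size 104, align 8
packed(4) layout:
  @0: prio [2B, align 2] → 2
  +2 pad (align 4)
  @4: gid [4B, align 4] → 8
  @8: rss [4B, align 4] → 12
  @12: cpu [2B, align 2] → 14
  @14: refcount [26B, align 2] → 40
  @40: state [56B, align 4] → 96
  @96: lock [2B, align 2] → 98
  +2 tail pad (align 4)
  size 100, align 4
104 − 100 = 4

4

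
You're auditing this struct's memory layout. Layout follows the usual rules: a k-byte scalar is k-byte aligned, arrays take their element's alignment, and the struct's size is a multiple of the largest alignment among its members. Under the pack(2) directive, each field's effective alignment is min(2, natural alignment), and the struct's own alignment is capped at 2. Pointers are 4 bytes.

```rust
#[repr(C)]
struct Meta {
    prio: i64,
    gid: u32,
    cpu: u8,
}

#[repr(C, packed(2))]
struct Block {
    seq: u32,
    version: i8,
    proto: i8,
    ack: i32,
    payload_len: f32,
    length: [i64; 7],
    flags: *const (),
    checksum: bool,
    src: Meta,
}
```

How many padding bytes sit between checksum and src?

1

Meta: @0: prio [8B, align 8] → 8; @8: gid [4B, align 4] → 12; @12: cpu [1B, align 1] → 13; +3 tail pad (align 8); size 16, align 8
@0: seq [4B, align 2] → 4
@4: version [1B, align 1] → 5
@5: proto [1B, align 1] → 6
@6: ack [4B, align 2] → 10
@10: payload_len [4B, align 2] → 14
@14: length [56B, align 2] → 70
@70: flags [4B, align 2] → 74
@74: checksum [1B, align 1] → 75
+1 pad (align 2)
@76: src [16B, align 2] → 92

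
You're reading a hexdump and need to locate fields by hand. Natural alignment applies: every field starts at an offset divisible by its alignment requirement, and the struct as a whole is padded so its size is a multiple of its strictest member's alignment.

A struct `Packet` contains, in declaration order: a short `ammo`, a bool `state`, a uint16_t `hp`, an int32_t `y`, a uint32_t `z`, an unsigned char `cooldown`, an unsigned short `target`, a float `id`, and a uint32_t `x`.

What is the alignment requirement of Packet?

4

member alignments: ammo=2, state=1, hp=2, y=4, z=4, cooldown=1, target=2, id=4, x=4
max = 4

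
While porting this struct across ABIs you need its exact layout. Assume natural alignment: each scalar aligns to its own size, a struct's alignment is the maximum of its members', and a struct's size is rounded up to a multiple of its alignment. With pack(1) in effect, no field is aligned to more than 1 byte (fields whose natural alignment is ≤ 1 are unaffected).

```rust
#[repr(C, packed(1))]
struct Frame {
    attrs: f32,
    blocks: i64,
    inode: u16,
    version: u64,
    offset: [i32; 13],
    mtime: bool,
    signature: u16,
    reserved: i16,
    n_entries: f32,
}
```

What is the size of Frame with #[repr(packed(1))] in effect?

83

0..4  attrs  (4B, 1-aligned)
4..12  blocks  (8B, 1-aligned)
12..14  inode  (2B, 1-aligned)
14..22  version  (8B, 1-aligned)
22..74  offset  (52B, 1-aligned)
74..75  mtime  (1B, 1-aligned)
75..77  signature  (2B, 1-aligned)
77..79  reserved  (2B, 1-aligned)
79..83  n_entries  (4B, 1-aligned)
sizeof = 83, alignof = 1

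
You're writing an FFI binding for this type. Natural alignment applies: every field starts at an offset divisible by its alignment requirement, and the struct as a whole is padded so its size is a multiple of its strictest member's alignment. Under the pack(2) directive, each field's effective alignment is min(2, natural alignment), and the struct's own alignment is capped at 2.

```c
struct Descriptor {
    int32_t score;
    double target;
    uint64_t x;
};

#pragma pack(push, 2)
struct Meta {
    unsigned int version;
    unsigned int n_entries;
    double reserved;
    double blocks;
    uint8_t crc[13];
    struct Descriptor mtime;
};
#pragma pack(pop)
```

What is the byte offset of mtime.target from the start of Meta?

Descriptor: 0..4  score  (4B, 4-aligned); 4..8  -- padding (4B); 8..16  target  (8B, 8-aligned); 16..24  x  (8B, 8-aligned); sizeof = 24, alignof = 8
0..4  version  (4B, 2-aligned)
4..8  n_entries  (4B, 2-aligned)
8..16  reserved  (8B, 2-aligned)
16..24  blocks  (8B, 2-aligned)
24..37  crc  (13B, 1-aligned)
37..38  -- padding (1B)
38..62  mtime  (24B, 2-aligned)
within Descriptor: target at 8
38 + 8 = 46

46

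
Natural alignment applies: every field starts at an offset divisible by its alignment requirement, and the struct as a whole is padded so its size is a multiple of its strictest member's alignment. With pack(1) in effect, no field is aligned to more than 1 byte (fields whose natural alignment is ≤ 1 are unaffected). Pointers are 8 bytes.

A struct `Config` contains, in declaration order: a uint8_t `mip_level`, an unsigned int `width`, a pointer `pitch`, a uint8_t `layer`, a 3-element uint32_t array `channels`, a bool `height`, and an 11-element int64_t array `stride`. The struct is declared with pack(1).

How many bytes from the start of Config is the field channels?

14

@0: mip_level [1B, align 1] → 1
@1: width [4B, align 1] → 5
@5: pitch [8B, align 1] → 13
@13: layer [1B, align 1] → 14
@14: channels [12B, align 1] → 26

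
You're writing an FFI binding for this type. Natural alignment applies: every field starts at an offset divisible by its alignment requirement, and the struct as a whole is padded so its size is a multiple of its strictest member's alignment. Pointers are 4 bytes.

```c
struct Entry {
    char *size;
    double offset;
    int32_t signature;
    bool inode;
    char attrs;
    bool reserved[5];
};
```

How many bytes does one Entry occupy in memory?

size at 0 (size 4, align 4) → ends 4
pad 4 to align 8 for offset
offset at 8 (size 8, align 8) → ends 16
signature at 16 (size 4, align 4) → ends 20
inode at 20 (size 1, align 1) → ends 21
attrs at 21 (size 1, align 1) → ends 22
reserved at 22 (size 5, align 1) → ends 27
tail pad 5 to reach multiple of 8
total 32 bytes, alignment 8

32 bytes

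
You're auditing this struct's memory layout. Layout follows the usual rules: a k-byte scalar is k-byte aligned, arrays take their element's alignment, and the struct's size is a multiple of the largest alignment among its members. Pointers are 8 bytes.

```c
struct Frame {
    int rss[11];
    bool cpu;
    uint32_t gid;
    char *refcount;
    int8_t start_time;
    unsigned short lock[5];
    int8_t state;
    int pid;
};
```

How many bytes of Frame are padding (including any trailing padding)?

15

0..44  rss  (44B, 4-aligned)
44..45  cpu  (1B, 1-aligned)
45..48  -- padding (3B)
48..52  gid  (4B, 4-aligned)
52..56  -- padding (4B)
56..64  refcount  (8B, 8-aligned)
64..65  start_time  (1B, 1-aligned)
65..66  -- padding (1B)
66..76  lock  (10B, 2-aligned)
76..77  state  (1B, 1-aligned)
77..80  -- padding (3B)
80..84  pid  (4B, 4-aligned)
84..88  -- tail padding (4B)
sizeof = 88, alignof = 8
data bytes 73, size 88 → padding 15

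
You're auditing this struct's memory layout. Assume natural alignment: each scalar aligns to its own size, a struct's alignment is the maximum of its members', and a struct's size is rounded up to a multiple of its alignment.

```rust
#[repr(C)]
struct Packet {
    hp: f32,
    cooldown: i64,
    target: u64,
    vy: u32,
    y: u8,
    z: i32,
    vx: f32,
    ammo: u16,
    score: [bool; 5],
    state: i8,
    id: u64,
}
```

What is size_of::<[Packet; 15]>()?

0..4  hp  (4B, 4-aligned)
4..8  -- padding (4B)
8..16  cooldown  (8B, 8-aligned)
16..24  target  (8B, 8-aligned)
24..28  vy  (4B, 4-aligned)
28..29  y  (1B, 1-aligned)
29..32  -- padding (3B)
32..36  z  (4B, 4-aligned)
36..40  vx  (4B, 4-aligned)
40..42  ammo  (2B, 2-aligned)
42..47  score  (5B, 1-aligned)
47..48  state  (1B, 1-aligned)
48..56  id  (8B, 8-aligned)
sizeof = 56, alignof = 8
array of 15: 15 × 56 = 840

840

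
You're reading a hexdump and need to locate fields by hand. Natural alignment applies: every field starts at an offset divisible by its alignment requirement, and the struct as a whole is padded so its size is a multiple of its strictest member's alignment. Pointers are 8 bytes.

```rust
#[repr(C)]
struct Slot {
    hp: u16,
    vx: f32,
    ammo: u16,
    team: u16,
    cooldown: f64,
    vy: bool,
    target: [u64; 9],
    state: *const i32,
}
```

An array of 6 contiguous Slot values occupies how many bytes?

0..2  hp  (2B, 2-aligned)
2..4  -- padding (2B)
4..8  vx  (4B, 4-aligned)
8..10  ammo  (2B, 2-aligned)
10..12  team  (2B, 2-aligned)
12..16  -- padding (4B)
16..24  cooldown  (8B, 8-aligned)
24..25  vy  (1B, 1-aligned)
25..32  -- padding (7B)
32..104  target  (72B, 8-aligned)
104..112  state  (8B, 8-aligned)
sizeof = 112, alignof = 8
array of 6: 6 × 112 = 672

672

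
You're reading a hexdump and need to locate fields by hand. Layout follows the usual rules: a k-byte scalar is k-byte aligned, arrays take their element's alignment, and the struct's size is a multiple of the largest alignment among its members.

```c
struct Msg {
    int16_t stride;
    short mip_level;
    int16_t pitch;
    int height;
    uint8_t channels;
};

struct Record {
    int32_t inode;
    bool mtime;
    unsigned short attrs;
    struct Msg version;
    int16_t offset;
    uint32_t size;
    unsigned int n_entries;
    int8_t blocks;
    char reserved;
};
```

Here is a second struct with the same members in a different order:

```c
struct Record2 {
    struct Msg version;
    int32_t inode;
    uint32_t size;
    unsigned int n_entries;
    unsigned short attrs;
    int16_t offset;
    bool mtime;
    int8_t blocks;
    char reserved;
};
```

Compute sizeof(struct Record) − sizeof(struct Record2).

Msg: 0..2  stride  (2B, 2-aligned); 2..4  mip_level  (2B, 2-aligned); 4..6  pitch  (2B, 2-aligned); 6..8  -- padding (2B); 8..12  height  (4B, 4-aligned); 12..13  channels  (1B, 1-aligned); 13..16  -- tail padding (3B); sizeof = 16, alignof = 4
0..4  inode  (4B, 4-aligned)
4..5  mtime  (1B, 1-aligned)
5..6  -- padding (1B)
6..8  attrs  (2B, 2-aligned)
8..24  version  (16B, 4-aligned)
24..26  offset  (2B, 2-aligned)
26..28  -- padding (2B)
28..32  size  (4B, 4-aligned)
32..36  n_entries  (4B, 4-aligned)
36..37  blocks  (1B, 1-aligned)
37..38  reserved  (1B, 1-aligned)
38..40  -- tail padding (2B)
sizeof = 40, alignof = 4
— Record2 —
0..16  version  (16B, 4-aligned)
16..20  inode  (4B, 4-aligned)
20..24  size  (4B, 4-aligned)
24..28  n_entries  (4B, 4-aligned)
28..30  attrs  (2B, 2-aligned)
30..32  offset  (2B, 2-aligned)
32..33  mtime  (1B, 1-aligned)
33..34  blocks  (1B, 1-aligned)
34..35  reserved  (1B, 1-aligned)
35..36  -- tail padding (1B)
sizeof = 36, alignof = 4
40 − 36 = 4

4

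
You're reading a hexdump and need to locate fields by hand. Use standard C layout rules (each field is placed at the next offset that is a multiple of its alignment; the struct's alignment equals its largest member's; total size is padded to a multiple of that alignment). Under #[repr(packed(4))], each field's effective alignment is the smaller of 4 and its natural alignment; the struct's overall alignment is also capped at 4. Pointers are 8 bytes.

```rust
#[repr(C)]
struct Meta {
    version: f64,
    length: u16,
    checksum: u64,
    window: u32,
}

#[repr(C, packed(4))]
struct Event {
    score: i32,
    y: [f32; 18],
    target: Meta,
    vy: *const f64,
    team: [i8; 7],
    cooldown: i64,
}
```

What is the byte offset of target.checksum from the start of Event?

Meta: @0: version [8B, align 8] → 8; @8: length [2B, align 2] → 10; +6 pad (align 8); @16: checksum [8B, align 8] → 24; @24: window [4B, align 4] → 28; +4 tail pad (align 8); size 32, align 8
@0: score [4B, align 4] → 4
@4: y [72B, align 4] → 76
@76: target [32B, align 4] → 108
within Meta: checksum at 16
76 + 16 = 92

92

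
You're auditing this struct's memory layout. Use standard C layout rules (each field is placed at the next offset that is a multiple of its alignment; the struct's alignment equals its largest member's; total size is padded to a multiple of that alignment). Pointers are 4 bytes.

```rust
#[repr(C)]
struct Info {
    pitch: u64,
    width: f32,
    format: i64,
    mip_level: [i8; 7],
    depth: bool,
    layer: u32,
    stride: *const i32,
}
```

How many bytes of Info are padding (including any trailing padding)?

4

pitch at 0 (size 8, align 8) → ends 8
width at 8 (size 4, align 4) → ends 12
pad 4 to align 8 for format
format at 16 (size 8, align 8) → ends 24
mip_level at 24 (size 7, align 1) → ends 31
depth at 31 (size 1, align 1) → ends 32
layer at 32 (size 4, align 4) → ends 36
stride at 36 (size 4, align 4) → ends 40
total 40 bytes, alignment 8
data bytes 36, size 40 → padding 4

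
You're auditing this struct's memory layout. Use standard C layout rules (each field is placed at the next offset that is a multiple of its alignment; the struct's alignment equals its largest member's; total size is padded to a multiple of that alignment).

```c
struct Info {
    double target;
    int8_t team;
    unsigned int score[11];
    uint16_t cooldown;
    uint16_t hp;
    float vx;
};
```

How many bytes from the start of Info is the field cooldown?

56

@0: target [8B, align 8] → 8
@8: team [1B, align 1] → 9
+3 pad (align 4)
@12: score [44B, align 4] → 56
@56: cooldown [2B, align 2] → 58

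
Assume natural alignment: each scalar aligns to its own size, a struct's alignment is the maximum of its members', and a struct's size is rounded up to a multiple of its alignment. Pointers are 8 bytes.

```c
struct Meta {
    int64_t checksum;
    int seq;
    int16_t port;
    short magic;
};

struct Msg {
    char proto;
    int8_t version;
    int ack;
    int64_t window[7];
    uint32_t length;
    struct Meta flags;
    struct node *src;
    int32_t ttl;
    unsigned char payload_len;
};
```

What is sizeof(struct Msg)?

Meta: checksum at 0 (size 8, align 8) → ends 8; seq at 8 (size 4, align 4) → ends 12; port at 12 (size 2, align 2) → ends 14; magic at 14 (size 2, align 2) → ends 16; total 16 bytes, alignment 8
proto at 0 (size 1, align 1) → ends 1
version at 1 (size 1, align 1) → ends 2
pad 2 to align 4 for ack
ack at 4 (size 4, align 4) → ends 8
window at 8 (size 56, align 8) → ends 64
length at 64 (size 4, align 4) → ends 68
pad 4 to align 8 for flags
flags at 72 (size 16, align 8) → ends 88
src at 88 (size 8, align 8) → ends 96
ttl at 96 (size 4, align 4) → ends 100
payload_len at 100 (size 1, align 1) → ends 101
tail pad 3 to reach multiple of 8
total 104 bytes, alignment 8

104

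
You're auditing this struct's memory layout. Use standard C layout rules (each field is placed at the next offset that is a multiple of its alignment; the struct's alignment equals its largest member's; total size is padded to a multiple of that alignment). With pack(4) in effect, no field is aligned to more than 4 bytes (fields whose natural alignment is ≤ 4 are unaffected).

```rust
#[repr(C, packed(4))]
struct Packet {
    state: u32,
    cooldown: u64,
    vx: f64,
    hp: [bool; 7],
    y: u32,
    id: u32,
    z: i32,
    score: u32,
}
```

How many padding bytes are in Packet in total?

1

@0: state [4B, align 4] → 4
@4: cooldown [8B, align 4] → 12
@12: vx [8B, align 4] → 20
@20: hp [7B, align 1] → 27
+1 pad (align 4)
@28: y [4B, align 4] → 32
@32: id [4B, align 4] → 36
@36: z [4B, align 4] → 40
@40: score [4B, align 4] → 44
size 44, align 4
data bytes 43, size 44 → padding 1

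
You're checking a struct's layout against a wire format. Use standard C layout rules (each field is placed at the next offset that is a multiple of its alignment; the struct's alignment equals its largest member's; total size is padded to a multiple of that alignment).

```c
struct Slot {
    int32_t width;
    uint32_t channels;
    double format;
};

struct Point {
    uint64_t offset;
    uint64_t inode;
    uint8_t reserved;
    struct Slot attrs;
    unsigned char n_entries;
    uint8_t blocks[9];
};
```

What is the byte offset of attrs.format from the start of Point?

Slot: 0..4  width  (4B, 4-aligned); 4..8  channels  (4B, 4-aligned); 8..16  format  (8B, 8-aligned); sizeof = 16, alignof = 8
0..8  offset  (8B, 8-aligned)
8..16  inode  (8B, 8-aligned)
16..17  reserved  (1B, 1-aligned)
17..24  -- padding (7B)
24..40  attrs  (16B, 8-aligned)
within Slot: format at 8
24 + 8 = 32

32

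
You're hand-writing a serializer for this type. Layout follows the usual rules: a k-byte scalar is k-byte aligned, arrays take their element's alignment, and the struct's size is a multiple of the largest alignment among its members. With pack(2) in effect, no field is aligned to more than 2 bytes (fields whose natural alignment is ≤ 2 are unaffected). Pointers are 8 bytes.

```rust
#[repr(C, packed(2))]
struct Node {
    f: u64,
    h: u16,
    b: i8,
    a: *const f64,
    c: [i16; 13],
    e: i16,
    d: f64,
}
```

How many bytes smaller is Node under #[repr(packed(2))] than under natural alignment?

8

natural layout:
  f at 0 (size 8, align 8) → ends 8
  h at 8 (size 2, align 2) → ends 10
  b at 10 (size 1, align 1) → ends 11
  pad 5 to align 8 for a
  a at 16 (size 8, align 8) → ends 24
  c at 24 (size 26, align 2) → ends 50
  e at 50 (size 2, align 2) → ends 52
  pad 4 to align 8 for d
  d at 56 (size 8, align 8) → ends 64
  total 64 bytes, alignment 8
packed(2) layout:
  f at 0 (size 8, align 2) → ends 8
  h at 8 (size 2, align 2) → ends 10
  b at 10 (size 1, align 1) → ends 11
  pad 1 to align 2 for a
  a at 12 (size 8, align 2) → ends 20
  c at 20 (size 26, align 2) → ends 46
  e at 46 (size 2, align 2) → ends 48
  d at 48 (size 8, align 2) → ends 56
  total 56 bytes, alignment 2
64 − 56 = 8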